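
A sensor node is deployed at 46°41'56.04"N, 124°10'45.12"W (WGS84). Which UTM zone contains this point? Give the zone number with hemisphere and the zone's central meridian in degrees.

Zone 10N, central meridian -123°

UTM zone = ⌊(λ + 180)/6⌋ + 1; -124.1792° ∈ [-126°, -120°) → zone 10.
Hemisphere: N (φ ≥ 0).
Central meridian λ₀ = 6×10 − 183 = -123°.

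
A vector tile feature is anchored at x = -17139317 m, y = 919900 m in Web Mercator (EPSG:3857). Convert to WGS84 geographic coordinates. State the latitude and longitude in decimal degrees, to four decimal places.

R = 6378137 m. λ = x/R = -153.96510420°.
φ = 2·arctan(exp(y/R)) − 90° = 2·arctan(1.15515) − 90° = 8.23510124°.

lat 8.2351°, lon -153.9651°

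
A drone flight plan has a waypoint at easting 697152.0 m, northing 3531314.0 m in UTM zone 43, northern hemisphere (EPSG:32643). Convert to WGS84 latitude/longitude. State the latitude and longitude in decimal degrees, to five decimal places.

Zone 43N: λ₀ = 75°, k₀ = 0.9996, false easting 500000 m.
Meridian distance M = (N − FN)/k₀ = 3532727.1 m.
Inverse transverse Mercator on WGS84 gives φ = 31.90059986°, λ = 77.08479996°.

lat 31.90060°, lon 77.08480°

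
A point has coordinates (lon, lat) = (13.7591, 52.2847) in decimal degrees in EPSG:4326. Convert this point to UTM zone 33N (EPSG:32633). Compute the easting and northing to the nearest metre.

Zone 33 central meridian λ₀ = 6×33 − 183 = 15°; Δλ = -1.2409°.
Transverse Mercator on WGS84 with k₀ = 0.9996 gives E = 415354.673 m, N = 5793429.274 m.

E 415355 m, N 5793429 m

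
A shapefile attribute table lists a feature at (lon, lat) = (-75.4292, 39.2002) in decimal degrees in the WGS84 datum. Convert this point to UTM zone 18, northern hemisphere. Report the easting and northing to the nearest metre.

E 462940 m, N 4339081 m

Zone 18 central meridian λ₀ = 6×18 − 183 = -75°; Δλ = -0.4292°.
Transverse Mercator on WGS84 with k₀ = 0.9996 gives E = 462939.709 m, N = 4339081.107 m.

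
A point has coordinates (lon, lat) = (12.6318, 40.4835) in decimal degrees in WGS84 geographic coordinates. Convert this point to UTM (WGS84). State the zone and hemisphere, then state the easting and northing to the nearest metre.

Longitude 12.6318° lies in the 6° band [12°, 18°), giving zone 33; latitude is north of the equator, so 33N.
Zone 33 central meridian λ₀ = 6×33 − 183 = 15°; Δλ = -2.3682°.
Transverse Mercator on WGS84 with k₀ = 0.9996 gives E = 299275.037 m, N = 4484117.249 m.

Zone 33N: E 299275 m, N 4484117 m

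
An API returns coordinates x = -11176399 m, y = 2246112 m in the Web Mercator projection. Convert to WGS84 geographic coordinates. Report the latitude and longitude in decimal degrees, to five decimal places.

R = 6378137 m. λ = x/R = -100.39930043°.
φ = 2·arctan(exp(y/R)) − 90° = 2·arctan(1.42213) − 90° = 19.77260302°.

lat 19.77260°, lon -100.39930°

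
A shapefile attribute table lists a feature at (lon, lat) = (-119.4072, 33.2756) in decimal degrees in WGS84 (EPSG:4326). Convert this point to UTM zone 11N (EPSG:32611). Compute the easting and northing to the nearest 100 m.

Zone 11 central meridian λ₀ = 6×11 − 183 = -117°; Δλ = -2.4072°.
Transverse Mercator on WGS84 with k₀ = 0.9996 gives E = 275804.677 m, N = 3684425.597 m.

E 275800 m, N 3684400 m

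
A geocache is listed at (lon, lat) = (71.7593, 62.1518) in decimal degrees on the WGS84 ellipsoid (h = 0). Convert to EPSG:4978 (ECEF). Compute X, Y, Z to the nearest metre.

X 935038 m, Y 2837141 m, Z 5616438 m

WGS84: a = 6378137 m, e² = 0.006694380; N(φ) = a/√(1−e²sin²φ) = 6394893.085 m.
X = (N+h)·cosφ·cosλ = 935038.213 m; Y = (N+h)·cosφ·sinλ = 2837140.924 m; Z = (N(1−e²)+h)·sinφ = 5616437.778 m.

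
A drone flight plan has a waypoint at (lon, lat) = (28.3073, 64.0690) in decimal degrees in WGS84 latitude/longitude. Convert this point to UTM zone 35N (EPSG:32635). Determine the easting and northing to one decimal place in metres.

E 563781.7 m, N 7105357.5 m

Zone 35 central meridian λ₀ = 6×35 − 183 = 27°; Δλ = +1.3073°.
Transverse Mercator on WGS84 with k₀ = 0.9996 gives E = 563781.736 m, N = 7105357.484 m.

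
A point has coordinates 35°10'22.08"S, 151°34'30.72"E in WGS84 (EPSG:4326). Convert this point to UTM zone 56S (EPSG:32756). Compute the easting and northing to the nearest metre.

E 370254 m, N 6106864 m

Zone 56 central meridian λ₀ = 6×56 − 183 = 153°; Δλ = -1.4248°.
Transverse Mercator on WGS84 with k₀ = 0.9996 gives E = 370254.025 m, N = 6106864.396 m.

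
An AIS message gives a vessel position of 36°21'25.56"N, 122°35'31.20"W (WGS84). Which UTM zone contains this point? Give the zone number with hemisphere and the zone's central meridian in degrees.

Zone 10N, central meridian -123°

UTM zone = ⌊(λ + 180)/6⌋ + 1; -122.5920° ∈ [-126°, -120°) → zone 10.
Hemisphere: N (φ ≥ 0).
Central meridian λ₀ = 6×10 − 183 = -123°.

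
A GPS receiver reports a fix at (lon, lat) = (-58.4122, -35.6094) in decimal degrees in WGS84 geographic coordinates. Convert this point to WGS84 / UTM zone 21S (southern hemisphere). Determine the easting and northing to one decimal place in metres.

Zone 21 central meridian λ₀ = 6×21 − 183 = -57°; Δλ = -1.4122°.
Transverse Mercator on WGS84 with k₀ = 0.9996 gives E = 372092.891 m, N = 6058455.466 m.

E 372092.9 m, N 6058455.5 m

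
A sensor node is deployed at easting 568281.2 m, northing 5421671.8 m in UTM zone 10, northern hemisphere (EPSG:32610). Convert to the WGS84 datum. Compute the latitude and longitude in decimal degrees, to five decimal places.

lat 48.94420°, lon -122.06750°

Zone 10N: λ₀ = -123°, k₀ = 0.9996, false easting 500000 m.
Meridian distance M = (N − FN)/k₀ = 5423841.3 m.
Inverse transverse Mercator on WGS84 gives φ = 48.94419997°, λ = -122.06749937°.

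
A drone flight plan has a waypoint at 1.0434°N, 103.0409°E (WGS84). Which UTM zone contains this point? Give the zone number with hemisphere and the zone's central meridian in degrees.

Zone 48N, central meridian 105°

UTM zone = ⌊(λ + 180)/6⌋ + 1; 103.0409° ∈ [102°, 108°) → zone 48.
Hemisphere: N (φ ≥ 0).
Central meridian λ₀ = 6×48 − 183 = 105°.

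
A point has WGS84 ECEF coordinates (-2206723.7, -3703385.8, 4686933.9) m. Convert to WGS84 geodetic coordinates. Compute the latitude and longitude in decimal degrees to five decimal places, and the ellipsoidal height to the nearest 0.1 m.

lat 47.58410°, lon -120.78930°, h 1522.8 m

λ = atan2(Y, X) = -120.78929956°; p = √(X²+Y²) = 4310997.1 m.
Bowring's method on WGS84 (a = 6378137 m, b = 6356752.314 m) gives φ = 47.58410006°, h = 1522.755 m.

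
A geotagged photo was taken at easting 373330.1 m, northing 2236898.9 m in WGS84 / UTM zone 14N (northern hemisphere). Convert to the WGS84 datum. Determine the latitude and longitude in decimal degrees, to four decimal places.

lat 20.2255°, lon -100.2126°

Zone 14N: λ₀ = -99°, k₀ = 0.9996, false easting 500000 m.
Meridian distance M = (N − FN)/k₀ = 2237794.0 m.
Inverse transverse Mercator on WGS84 gives φ = 20.22549993°, λ = -100.21259964°.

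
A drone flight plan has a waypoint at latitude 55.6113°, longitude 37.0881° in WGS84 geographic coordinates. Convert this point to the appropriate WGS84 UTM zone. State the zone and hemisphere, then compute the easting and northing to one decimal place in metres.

Longitude 37.0881° lies in the 6° band [36°, 42°), giving zone 37; latitude is north of the equator, so 37N.
Zone 37 central meridian λ₀ = 6×37 − 183 = 39°; Δλ = -1.9119°.
Transverse Mercator on WGS84 with k₀ = 0.9996 gives E = 379573.056 m, N = 6164478.049 m.

Zone 37N: E 379573.1 m, N 6164478.0 m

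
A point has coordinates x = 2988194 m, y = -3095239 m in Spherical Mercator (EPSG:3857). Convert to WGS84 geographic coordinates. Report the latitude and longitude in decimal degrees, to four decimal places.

lat -26.7738°, lon 26.8434°

R = 6378137 m. λ = x/R = 26.84340342°.
φ = 2·arctan(exp(y/R)) − 90° = 2·arctan(0.61552) − 90° = -26.77379710°.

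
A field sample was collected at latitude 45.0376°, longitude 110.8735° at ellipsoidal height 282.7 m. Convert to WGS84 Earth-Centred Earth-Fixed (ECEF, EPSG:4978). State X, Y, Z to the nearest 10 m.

WGS84: a = 6378137 m, e² = 0.006694380; N(φ) = a/√(1−e²sin²φ) = 6388852.371 m.
X = (N+h)·cosφ·cosλ = -1608662.252 m; Y = (N+h)·cosφ·sinλ = 4218523.519 m; Z = (N(1−e²)+h)·sinφ = 4490502.164 m.

X -1608660 m, Y 4218520 m, Z 4490500 m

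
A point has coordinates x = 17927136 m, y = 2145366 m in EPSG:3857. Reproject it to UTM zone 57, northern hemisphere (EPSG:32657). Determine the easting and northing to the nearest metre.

Web Mercator inverse (R = 6378137 m) → φ = 18.91869582°, λ = 161.04220269°.
UTM 57N forward: E = 715082.004 m, N = 2093074.527 m.

E 715082 m, N 2093075 m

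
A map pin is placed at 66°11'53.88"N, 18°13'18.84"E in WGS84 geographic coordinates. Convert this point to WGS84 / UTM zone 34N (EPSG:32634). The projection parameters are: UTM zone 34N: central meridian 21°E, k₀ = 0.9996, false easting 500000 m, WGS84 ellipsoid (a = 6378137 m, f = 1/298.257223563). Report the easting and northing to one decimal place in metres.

Zone 34 central meridian λ₀ = 6×34 − 183 = 21°; Δλ = -2.7781°.
Transverse Mercator on WGS84 with k₀ = 0.9996 gives E = 374924.453 m, N = 7344788.500 m.

E 374924.5 m, N 7344788.5 m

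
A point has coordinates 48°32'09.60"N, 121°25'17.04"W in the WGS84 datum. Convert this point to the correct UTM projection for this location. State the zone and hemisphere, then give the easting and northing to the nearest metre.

Longitude -121.4214° lies in the 6° band [-126°, -120°), giving zone 10; latitude is north of the equator, so 10N.
Zone 10 central meridian λ₀ = 6×10 − 183 = -123°; Δλ = +1.5786°.
Transverse Mercator on WGS84 with k₀ = 0.9996 gives E = 616529.709 m, N = 5377080.300 m.

Zone 10N: E 616530 m, N 5377080 m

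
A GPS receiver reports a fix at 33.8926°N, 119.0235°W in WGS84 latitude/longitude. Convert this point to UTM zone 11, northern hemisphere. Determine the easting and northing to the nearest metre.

E 312884 m, N 3752091 m

Zone 11 central meridian λ₀ = 6×11 − 183 = -117°; Δλ = -2.0235°.
Transverse Mercator on WGS84 with k₀ = 0.9996 gives E = 312884.489 m, N = 3752090.764 m.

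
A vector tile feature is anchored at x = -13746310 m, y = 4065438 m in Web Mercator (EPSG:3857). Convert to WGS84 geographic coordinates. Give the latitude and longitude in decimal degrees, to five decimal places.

R = 6378137 m. λ = x/R = -123.48520373°.
φ = 2·arctan(exp(y/R)) − 90° = 2·arctan(1.89156) − 90° = 34.27240296°.

lat 34.27240°, lon -123.48520°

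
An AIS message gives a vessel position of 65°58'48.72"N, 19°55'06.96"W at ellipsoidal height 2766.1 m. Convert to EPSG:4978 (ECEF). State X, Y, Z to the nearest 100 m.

X 2448800 m, Y -887400 m, Z 5805600 m

WGS84: a = 6378137 m, e² = 0.006694380; N(φ) = a/√(1−e²sin²φ) = 6396023.473 m.
X = (N+h)·cosφ·cosλ = 2448826.128 m; Y = (N+h)·cosφ·sinλ = -887361.927 m; Z = (N(1−e²)+h)·sinφ = 5805575.767 m.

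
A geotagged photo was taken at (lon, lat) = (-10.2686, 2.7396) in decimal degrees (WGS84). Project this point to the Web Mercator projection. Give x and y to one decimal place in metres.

x -1143095.3 m, y 305087.2 m

Web Mercator is spherical with R = a = 6378137 m.
x = R·λ = 6378137 × -0.179220880 = -1143095.323 m.
y = R·ln tan(π/4 + φ/2) = 6378137 × 0.047833270 = 305087.151 m.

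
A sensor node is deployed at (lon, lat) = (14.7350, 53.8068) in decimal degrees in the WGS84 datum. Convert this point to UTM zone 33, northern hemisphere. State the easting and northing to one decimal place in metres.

E 482549.1 m, N 5962059.1 m

Zone 33 central meridian λ₀ = 6×33 − 183 = 15°; Δλ = -0.2650°.
Transverse Mercator on WGS84 with k₀ = 0.9996 gives E = 482549.058 m, N = 5962059.054 m.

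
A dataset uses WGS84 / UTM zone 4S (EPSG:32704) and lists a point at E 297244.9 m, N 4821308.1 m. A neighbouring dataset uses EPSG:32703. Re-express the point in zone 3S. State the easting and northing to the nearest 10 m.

E 755670 m, N 4819290 m

UTM 4S → geographic: φ = -46.73099976°, λ = -161.65369992°.
UTM 3S (λ₀ = -165°) forward: E = 755669.771 m, N = 4819288.824 m.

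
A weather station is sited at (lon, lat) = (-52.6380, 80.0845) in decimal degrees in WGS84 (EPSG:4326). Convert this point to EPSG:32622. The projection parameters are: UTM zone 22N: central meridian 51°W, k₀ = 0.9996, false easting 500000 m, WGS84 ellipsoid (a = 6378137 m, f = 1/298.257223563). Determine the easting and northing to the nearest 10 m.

E 468520 m, N 8891460 m

Zone 22 central meridian λ₀ = 6×22 − 183 = -51°; Δλ = -1.6380°.
Transverse Mercator on WGS84 with k₀ = 0.9996 gives E = 468515.783 m, N = 8891460.684 m.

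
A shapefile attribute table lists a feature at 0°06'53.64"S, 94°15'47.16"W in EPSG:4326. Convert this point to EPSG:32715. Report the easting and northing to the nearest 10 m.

Zone 15 central meridian λ₀ = 6×15 − 183 = -93°; Δλ = -1.2631°.
Transverse Mercator on WGS84 with k₀ = 0.9996 gives E = 359437.412 m, N = 9987296.990 m.

E 359440 m, N 9987300 m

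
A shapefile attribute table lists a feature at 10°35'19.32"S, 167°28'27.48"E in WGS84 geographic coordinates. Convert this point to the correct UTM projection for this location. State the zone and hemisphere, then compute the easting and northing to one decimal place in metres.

Longitude 167.4743° lies in the 6° band [162°, 168°), giving zone 58; latitude is south of the equator, so 58S.
Zone 58 central meridian λ₀ = 6×58 − 183 = 165°; Δλ = +2.4743°.
Transverse Mercator on WGS84 with k₀ = 0.9996 gives E = 770748.858 m, N = 8828422.831 m.

Zone 58S: E 770748.9 m, N 8828422.8 m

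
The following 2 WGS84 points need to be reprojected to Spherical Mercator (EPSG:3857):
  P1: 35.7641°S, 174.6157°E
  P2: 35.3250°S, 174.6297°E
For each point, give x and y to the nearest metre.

Web Mercator: x = R·λ, y = R·ln tan(π/4+φ/2), R = 6378137 m.
P1 (-35.7641°, 174.6157°) → (19438130.809, -4268210.257) m.
P2 (-35.3250°, 174.6297°) → (19439689.281, -4208135.527) m.

P1: x 19438131 m, y -4268210 m; P2: x 19439689 m, y -4208136 m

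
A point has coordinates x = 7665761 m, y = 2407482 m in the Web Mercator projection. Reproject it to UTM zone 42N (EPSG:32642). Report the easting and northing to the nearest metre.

E 485743 m, N 2336630 m

Web Mercator inverse (R = 6378137 m) → φ = 21.13080049°, λ = 68.86270271°.
UTM 42N forward: E = 485743.314 m, N = 2336629.956 m.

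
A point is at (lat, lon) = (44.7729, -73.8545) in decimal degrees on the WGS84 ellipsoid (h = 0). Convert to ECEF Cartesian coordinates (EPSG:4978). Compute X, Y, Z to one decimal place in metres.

WGS84: a = 6378137 m, e² = 0.006694380; N(φ) = a/√(1−e²sin²φ) = 6388753.247 m.
X = (N+h)·cosφ·cosλ = 1261193.197 m; Y = (N+h)·cosφ·sinλ = -4356518.651 m; Z = (N(1−e²)+h)·sinφ = 4469467.466 m.

X 1261193.2 m, Y -4356518.7 m, Z 4469467.5 m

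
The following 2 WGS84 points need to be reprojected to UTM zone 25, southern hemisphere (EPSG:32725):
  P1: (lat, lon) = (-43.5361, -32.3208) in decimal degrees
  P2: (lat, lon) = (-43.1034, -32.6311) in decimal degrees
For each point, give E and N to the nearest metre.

UTM zone 25S: λ₀ = -33°, k₀ = 0.9996.
P1 (-43.5361°, -32.3208°) → (554876.810, 5179425.361) m.
P2 (-43.1034°, -32.6311°) → (530017.976, 5227636.672) m.

P1: E 554877 m, N 5179425 m; P2: E 530018 m, N 5227637 m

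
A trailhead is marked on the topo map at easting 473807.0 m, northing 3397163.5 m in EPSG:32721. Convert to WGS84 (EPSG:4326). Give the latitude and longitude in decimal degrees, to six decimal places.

lat -59.563000°, lon -57.463500°

Zone 21S: λ₀ = -57°, k₀ = 0.9996, false easting 500000 m, false northing 10000000 m.
Meridian distance M = (N − FN)/k₀ = -6605478.7 m.
Inverse transverse Mercator on WGS84 gives φ = -59.56300029°, λ = -57.46349988°.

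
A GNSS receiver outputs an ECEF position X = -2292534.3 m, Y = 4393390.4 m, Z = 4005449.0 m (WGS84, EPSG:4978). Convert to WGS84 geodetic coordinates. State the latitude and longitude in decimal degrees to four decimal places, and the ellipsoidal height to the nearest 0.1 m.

lat 39.1359°, lon 117.5562°, h 2247.2 m

λ = atan2(Y, X) = 117.55620056°; p = √(X²+Y²) = 4955561.8 m.
Bowring's method on WGS84 (a = 6378137 m, b = 6356752.314 m) gives φ = 39.13589983°, h = 2247.161 m.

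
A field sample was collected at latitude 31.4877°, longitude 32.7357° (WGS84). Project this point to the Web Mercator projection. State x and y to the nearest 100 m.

Web Mercator is spherical with R = a = 6378137 m.
x = R·λ = 6378137 × 0.571345748 = 3644121.455 m.
y = R·ln tan(π/4 + φ/2) = 6378137 × 0.579518685 = 3696249.565 m.

x 3644100 m, y 3696200 m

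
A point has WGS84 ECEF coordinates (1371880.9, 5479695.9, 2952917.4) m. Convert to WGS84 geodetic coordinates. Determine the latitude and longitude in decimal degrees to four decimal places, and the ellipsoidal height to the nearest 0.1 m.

λ = atan2(Y, X) = 75.94450014°; p = √(X²+Y²) = 5648816.2 m.
Bowring's method on WGS84 (a = 6378137 m, b = 6356752.314 m) gives φ = 27.75660021°, h = 546.798 m.

lat 27.7566°, lon 75.9445°, h 546.8 m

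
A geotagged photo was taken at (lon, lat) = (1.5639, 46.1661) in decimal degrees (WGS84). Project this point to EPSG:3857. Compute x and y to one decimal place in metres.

Web Mercator is spherical with R = a = 6378137 m.
x = R·λ = 6378137 × 0.027295204 = 174092.552 m.
y = R·ln tan(π/4 + φ/2) = 6378137 × 0.910455033 = 5807006.932 m.

x 174092.6 m, y 5807006.9 m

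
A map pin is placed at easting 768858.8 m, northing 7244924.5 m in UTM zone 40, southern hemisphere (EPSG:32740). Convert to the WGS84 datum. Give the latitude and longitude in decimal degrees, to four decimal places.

lat -24.8871°, lon 59.6613°

Zone 40S: λ₀ = 57°, k₀ = 0.9996, false easting 500000 m, false northing 10000000 m.
Meridian distance M = (N − FN)/k₀ = -2756178.0 m.
Inverse transverse Mercator on WGS84 gives φ = -24.88709964°, λ = 59.66130040°.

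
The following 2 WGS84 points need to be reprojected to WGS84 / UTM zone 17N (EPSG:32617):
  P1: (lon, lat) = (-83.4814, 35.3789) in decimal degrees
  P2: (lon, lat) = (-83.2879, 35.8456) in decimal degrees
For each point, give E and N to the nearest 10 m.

P1: E 274590 m, N 3917890 m; P2: E 293380 m, N 3969240 m

UTM zone 17N: λ₀ = -81°, k₀ = 0.9996.
P1 (35.3789°, -83.4814°) → (274593.455, 3917890.007) m.
P2 (35.8456°, -83.2879°) → (293378.417, 3969240.020) m.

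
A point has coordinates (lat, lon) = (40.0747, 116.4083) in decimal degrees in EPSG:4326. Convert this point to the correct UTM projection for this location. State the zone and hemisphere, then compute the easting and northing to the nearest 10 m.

Longitude 116.4083° lies in the 6° band [114°, 120°), giving zone 50; latitude is north of the equator, so 50N.
Zone 50 central meridian λ₀ = 6×50 − 183 = 117°; Δλ = -0.5917°.
Transverse Mercator on WGS84 with k₀ = 0.9996 gives E = 449547.590 m, N = 4436215.960 m.

Zone 50N: E 449550 m, N 4436220 m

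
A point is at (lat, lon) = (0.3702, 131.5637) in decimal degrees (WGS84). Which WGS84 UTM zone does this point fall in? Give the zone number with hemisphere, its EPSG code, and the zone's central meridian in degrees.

UTM zone = ⌊(λ + 180)/6⌋ + 1; 131.5637° ∈ [126°, 132°) → zone 52.
Hemisphere: N (φ ≥ 0).
Central meridian λ₀ = 6×52 − 183 = 129°.
EPSG code: 32652.

Zone 52N (EPSG:32652), central meridian 129°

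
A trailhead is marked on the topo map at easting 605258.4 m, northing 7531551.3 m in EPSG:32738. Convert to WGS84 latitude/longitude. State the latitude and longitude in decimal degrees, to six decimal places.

lat -22.318600°, lon 46.022000°

Zone 38S: λ₀ = 45°, k₀ = 0.9996, false easting 500000 m, false northing 10000000 m.
Meridian distance M = (N − FN)/k₀ = -2469436.5 m.
Inverse transverse Mercator on WGS84 gives φ = -22.31859978°, λ = 46.02199960°.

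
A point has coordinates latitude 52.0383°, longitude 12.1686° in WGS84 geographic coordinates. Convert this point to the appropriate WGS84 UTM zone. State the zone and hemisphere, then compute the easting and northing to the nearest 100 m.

Zone 33N: E 305800 m, N 5769100 m

Longitude 12.1686° lies in the 6° band [12°, 18°), giving zone 33; latitude is north of the equator, so 33N.
Zone 33 central meridian λ₀ = 6×33 − 183 = 15°; Δλ = -2.8314°.
Transverse Mercator on WGS84 with k₀ = 0.9996 gives E = 305807.954 m, N = 5769082.441 m.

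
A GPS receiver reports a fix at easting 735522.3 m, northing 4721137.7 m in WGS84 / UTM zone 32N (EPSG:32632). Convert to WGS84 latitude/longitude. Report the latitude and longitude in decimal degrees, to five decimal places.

lat 42.60670°, lon 11.87120°

Zone 32N: λ₀ = 9°, k₀ = 0.9996, false easting 500000 m.
Meridian distance M = (N − FN)/k₀ = 4723026.9 m.
Inverse transverse Mercator on WGS84 gives φ = 42.60670025°, λ = 11.87120045°.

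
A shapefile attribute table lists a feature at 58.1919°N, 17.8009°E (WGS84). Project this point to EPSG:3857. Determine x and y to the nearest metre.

Web Mercator is spherical with R = a = 6378137 m.
x = R·λ = 6378137 × 0.310684315 = 1981587.124 m.
y = R·ln tan(π/4 + φ/2) = 6378137 × 1.255497998 = 8007738.233 m.

x 1981587 m, y 8007738 m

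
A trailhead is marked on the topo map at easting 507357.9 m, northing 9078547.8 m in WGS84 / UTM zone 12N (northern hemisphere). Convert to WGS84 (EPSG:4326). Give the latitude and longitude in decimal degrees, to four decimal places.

Zone 12N: λ₀ = -111°, k₀ = 0.9996, false easting 500000 m.
Meridian distance M = (N − FN)/k₀ = 9082180.7 m.
Inverse transverse Mercator on WGS84 gives φ = 81.76430024°, λ = -110.53990127°.

lat 81.7643°, lon -110.5399°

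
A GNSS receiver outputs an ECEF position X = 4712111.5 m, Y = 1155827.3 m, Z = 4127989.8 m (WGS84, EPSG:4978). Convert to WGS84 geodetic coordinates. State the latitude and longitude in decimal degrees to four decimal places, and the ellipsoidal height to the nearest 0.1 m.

lat 40.5817°, lon 13.7819°, h 1130.5 m

λ = atan2(Y, X) = 13.78189963°; p = √(X²+Y²) = 4851796.7 m.
Bowring's method on WGS84 (a = 6378137 m, b = 6356752.314 m) gives φ = 40.58169992°, h = 1130.505 m.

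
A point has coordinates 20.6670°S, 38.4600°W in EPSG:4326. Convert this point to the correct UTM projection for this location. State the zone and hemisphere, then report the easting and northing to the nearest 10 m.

Zone 24S: E 556250 m, N 7714610 m

Longitude -38.4600° lies in the 6° band [-42°, -36°), giving zone 24; latitude is south of the equator, so 24S.
Zone 24 central meridian λ₀ = 6×24 − 183 = -39°; Δλ = +0.5400°.
Transverse Mercator on WGS84 with k₀ = 0.9996 gives E = 556245.719 m, N = 7714612.119 m.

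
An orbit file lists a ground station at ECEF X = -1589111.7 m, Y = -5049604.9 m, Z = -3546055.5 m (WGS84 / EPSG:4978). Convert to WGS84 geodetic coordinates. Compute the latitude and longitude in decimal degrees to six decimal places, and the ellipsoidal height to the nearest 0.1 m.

λ = atan2(Y, X) = -107.46879956°; p = √(X²+Y²) = 5293749.7 m.
Bowring's method on WGS84 (a = 6378137 m, b = 6356752.314 m) gives φ = -33.99460033°, h = 188.689 m.

lat -33.994600°, lon -107.468800°, h 188.7 m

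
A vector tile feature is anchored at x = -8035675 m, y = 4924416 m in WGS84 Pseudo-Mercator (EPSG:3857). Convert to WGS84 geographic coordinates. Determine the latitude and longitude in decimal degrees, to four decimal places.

R = 6378137 m. λ = x/R = -72.18569671°.
φ = 2·arctan(exp(y/R)) − 90° = 2·arctan(2.16426) − 90° = 40.40119999°.

lat 40.4012°, lon -72.1857°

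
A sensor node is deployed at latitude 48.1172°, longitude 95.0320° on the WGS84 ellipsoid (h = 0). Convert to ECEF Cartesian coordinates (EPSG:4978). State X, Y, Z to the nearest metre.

WGS84: a = 6378137 m, e² = 0.006694380; N(φ) = a/√(1−e²sin²φ) = 6390003.655 m.
X = (N+h)·cosφ·cosλ = -374182.007 m; Y = (N+h)·cosφ·sinλ = 4249582.666 m; Z = (N(1−e²)+h)·sinφ = 4725586.288 m.

X -374182 m, Y 4249583 m, Z 4725586 m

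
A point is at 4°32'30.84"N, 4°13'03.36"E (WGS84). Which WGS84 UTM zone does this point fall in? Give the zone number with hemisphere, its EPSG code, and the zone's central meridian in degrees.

Zone 31N (EPSG:32631), central meridian 3°

UTM zone = ⌊(λ + 180)/6⌋ + 1; 4.2176° ∈ [0°, 6°) → zone 31.
Hemisphere: N (φ ≥ 0).
Central meridian λ₀ = 6×31 − 183 = 3°.
EPSG code: 32631.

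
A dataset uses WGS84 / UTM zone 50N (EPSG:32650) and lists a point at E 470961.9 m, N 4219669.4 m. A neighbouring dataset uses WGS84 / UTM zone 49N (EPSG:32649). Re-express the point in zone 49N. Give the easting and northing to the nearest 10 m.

E 997050 m, N 4234830 m

UTM 50N → geographic: φ = 38.12439968°, λ = 116.66869988°.
UTM 49N (λ₀ = 111°) forward: E = 997048.684 m, N = 4234825.705 m.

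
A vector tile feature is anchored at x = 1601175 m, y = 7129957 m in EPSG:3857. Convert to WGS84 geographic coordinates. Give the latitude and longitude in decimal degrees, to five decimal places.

R = 6378137 m. λ = x/R = 14.38359975°.
φ = 2·arctan(exp(y/R)) − 90° = 2·arctan(3.05835) − 90° = 53.78719952°.

lat 53.78720°, lon 14.38360°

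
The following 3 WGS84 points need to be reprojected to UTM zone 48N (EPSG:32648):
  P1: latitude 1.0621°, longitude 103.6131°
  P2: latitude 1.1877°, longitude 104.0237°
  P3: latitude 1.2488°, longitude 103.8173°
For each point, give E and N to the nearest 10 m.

UTM zone 48N: λ₀ = 105°, k₀ = 0.9996.
P1 (1.0621°, 103.6131°) → (345683.929, 117428.722) m.
P2 (1.1877°, 104.0237°) → (391380.150, 131295.908) m.
P3 (1.2488°, 103.8173°) → (368416.752, 138059.742) m.

P1: E 345680 m, N 117430 m; P2: E 391380 m, N 131300 m; P3: E 368420 m, N 138060 m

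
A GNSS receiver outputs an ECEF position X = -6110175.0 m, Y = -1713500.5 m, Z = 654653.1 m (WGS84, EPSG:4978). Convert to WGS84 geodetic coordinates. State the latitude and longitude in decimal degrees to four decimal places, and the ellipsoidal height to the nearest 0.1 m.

λ = atan2(Y, X) = -164.33470031°; p = √(X²+Y²) = 6345890.2 m.
Bowring's method on WGS84 (a = 6378137 m, b = 6356752.314 m) gives φ = 5.92930017°, h = 1657.728 m.

lat 5.9293°, lon -164.3347°, h 1657.7 m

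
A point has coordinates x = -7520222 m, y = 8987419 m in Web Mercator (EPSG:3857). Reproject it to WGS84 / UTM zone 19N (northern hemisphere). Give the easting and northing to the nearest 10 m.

E 574330 m, N 6934750 m

Web Mercator inverse (R = 6378137 m) → φ = 62.53620081°, λ = -67.55530363°.
UTM 19N forward: E = 574331.551 m, N = 6934747.356 m.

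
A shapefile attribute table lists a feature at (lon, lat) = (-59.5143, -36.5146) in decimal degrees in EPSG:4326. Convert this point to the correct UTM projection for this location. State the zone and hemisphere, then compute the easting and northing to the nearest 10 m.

Longitude -59.5143° lies in the 6° band [-60°, -54°), giving zone 21; latitude is south of the equator, so 21S.
Zone 21 central meridian λ₀ = 6×21 − 183 = -57°; Δλ = -2.5143°.
Transverse Mercator on WGS84 with k₀ = 0.9996 gives E = 274852.200 m, N = 5956031.864 m.

Zone 21S: E 274850 m, N 5956030 m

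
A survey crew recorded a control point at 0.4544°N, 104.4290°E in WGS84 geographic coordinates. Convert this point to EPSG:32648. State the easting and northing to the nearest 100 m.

Zone 48 central meridian λ₀ = 6×48 − 183 = 105°; Δλ = -0.5710°.
Transverse Mercator on WGS84 with k₀ = 0.9996 gives E = 436462.922 m, N = 50227.374 m.

E 436500 m, N 50200 m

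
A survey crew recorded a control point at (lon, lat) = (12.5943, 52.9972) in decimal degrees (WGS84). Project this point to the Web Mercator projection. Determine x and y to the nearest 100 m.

Web Mercator is spherical with R = a = 6378137 m.
x = R·λ = 6378137 × 0.219812002 = 1401991.063 m.
y = R·ln tan(π/4 + φ/2) = 6378137 × 1.094752278 = 6982480.013 m.

x 1402000 m, y 6982500 m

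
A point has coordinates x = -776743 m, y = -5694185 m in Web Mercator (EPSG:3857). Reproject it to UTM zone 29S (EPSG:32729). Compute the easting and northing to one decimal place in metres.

Web Mercator inverse (R = 6378137 m) → φ = -45.45970307°, λ = -6.97760109°.
UTM 29S forward: E = 658115.747 m, N = 4963990.957 m.

E 658115.7 m, N 4963991.0 m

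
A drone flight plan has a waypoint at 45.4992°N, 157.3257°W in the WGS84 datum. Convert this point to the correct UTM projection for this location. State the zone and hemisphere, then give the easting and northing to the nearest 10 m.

Longitude -157.3257° lies in the 6° band [-162°, -156°), giving zone 4; latitude is north of the equator, so 4N.
Zone 4 central meridian λ₀ = 6×4 − 183 = -159°; Δλ = +1.6743°.
Transverse Mercator on WGS84 with k₀ = 0.9996 gives E = 630809.258 m, N = 5039771.007 m.

Zone 4N: E 630810 m, N 5039770 m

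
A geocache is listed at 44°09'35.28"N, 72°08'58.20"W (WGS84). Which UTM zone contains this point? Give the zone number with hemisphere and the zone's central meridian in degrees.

Zone 18N, central meridian -75°

UTM zone = ⌊(λ + 180)/6⌋ + 1; -72.1495° ∈ [-78°, -72°) → zone 18.
Hemisphere: N (φ ≥ 0).
Central meridian λ₀ = 6×18 − 183 = -75°.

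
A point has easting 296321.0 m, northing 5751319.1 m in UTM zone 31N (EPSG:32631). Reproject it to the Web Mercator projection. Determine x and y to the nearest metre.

Unproject from UTM 31N (λ₀ = 3°) → φ = 51.87540039°, λ = 0.04099979°.
Web Mercator (R = 6378137 m): x = 4564.076 m, y = 6777627.526 m.

x 4564 m, y 6777628 m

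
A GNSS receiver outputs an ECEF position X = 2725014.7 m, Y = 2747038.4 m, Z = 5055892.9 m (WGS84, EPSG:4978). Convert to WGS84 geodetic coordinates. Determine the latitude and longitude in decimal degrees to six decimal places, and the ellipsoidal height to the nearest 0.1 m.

lat 52.758100°, lon 45.230601°, h 2004.0 m

λ = atan2(Y, X) = 45.23060051°; p = √(X²+Y²) = 3869357.2 m.
Bowring's method on WGS84 (a = 6378137 m, b = 6356752.314 m) gives φ = 52.75809997°, h = 2003.990 m.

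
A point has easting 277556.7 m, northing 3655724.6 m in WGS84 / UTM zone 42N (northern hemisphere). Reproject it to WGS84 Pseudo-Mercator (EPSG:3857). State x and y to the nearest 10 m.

Unproject from UTM 42N (λ₀ = 69°) → φ = 33.01729999°, λ = 66.61859955°.
Web Mercator (R = 6378137 m): x = 7415948.580 m, y = 3897600.473 m.

x 7415950 m, y 3897600 m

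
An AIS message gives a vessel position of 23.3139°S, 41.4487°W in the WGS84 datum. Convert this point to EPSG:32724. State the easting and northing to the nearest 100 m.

Zone 24 central meridian λ₀ = 6×24 − 183 = -39°; Δλ = -2.4487°.
Transverse Mercator on WGS84 with k₀ = 0.9996 gives E = 249584.793 m, N = 7419612.230 m.

E 249600 m, N 7419600 m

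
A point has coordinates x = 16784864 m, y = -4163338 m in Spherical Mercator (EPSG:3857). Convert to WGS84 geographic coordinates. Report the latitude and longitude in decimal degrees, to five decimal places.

R = 6378137 m. λ = x/R = 150.78099873°.
φ = 2·arctan(exp(y/R)) − 90° = 2·arctan(0.52061) − 90° = -34.99600314°.

lat -34.99600°, lon 150.78100°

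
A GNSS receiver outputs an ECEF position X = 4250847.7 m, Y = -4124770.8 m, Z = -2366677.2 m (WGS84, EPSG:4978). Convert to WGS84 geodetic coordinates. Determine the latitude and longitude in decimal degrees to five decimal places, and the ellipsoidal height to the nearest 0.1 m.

λ = atan2(Y, X) = -44.13760056°; p = √(X²+Y²) = 5923127.6 m.
Bowring's method on WGS84 (a = 6378137 m, b = 6356752.314 m) gives φ = -21.91279965°, h = 3268.083 m.

lat -21.91280°, lon -44.13760°, h 3268.1 m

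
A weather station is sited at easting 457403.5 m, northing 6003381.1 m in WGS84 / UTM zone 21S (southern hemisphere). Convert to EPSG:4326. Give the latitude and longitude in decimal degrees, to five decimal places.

lat -36.11330°, lon -57.47330°

Zone 21S: λ₀ = -57°, k₀ = 0.9996, false easting 500000 m, false northing 10000000 m.
Meridian distance M = (N − FN)/k₀ = -3998218.2 m.
Inverse transverse Mercator on WGS84 gives φ = -36.11330005°, λ = -57.47330053°.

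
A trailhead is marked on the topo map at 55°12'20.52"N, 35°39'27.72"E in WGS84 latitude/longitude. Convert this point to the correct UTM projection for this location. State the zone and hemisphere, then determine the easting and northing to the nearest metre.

Zone 36N: E 669117 m, N 6120904 m

Longitude 35.6577° lies in the 6° band [30°, 36°), giving zone 36; latitude is north of the equator, so 36N.
Zone 36 central meridian λ₀ = 6×36 − 183 = 33°; Δλ = +2.6577°.
Transverse Mercator on WGS84 with k₀ = 0.9996 gives E = 669117.179 m, N = 6120903.875 m.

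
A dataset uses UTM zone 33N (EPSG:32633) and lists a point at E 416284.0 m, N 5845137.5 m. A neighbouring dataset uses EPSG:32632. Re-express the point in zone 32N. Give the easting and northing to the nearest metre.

UTM 33N → geographic: φ = 52.74960004°, λ = 13.75970018°.
UTM 32N (λ₀ = 9°) forward: E = 821171.375 m, N = 5855045.622 m.

E 821171 m, N 5855046 m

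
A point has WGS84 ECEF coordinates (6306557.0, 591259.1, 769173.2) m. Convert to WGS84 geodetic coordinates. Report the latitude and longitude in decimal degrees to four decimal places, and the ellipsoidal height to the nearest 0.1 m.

λ = atan2(Y, X) = 5.35599959°; p = √(X²+Y²) = 6334212.5 m.
Bowring's method on WGS84 (a = 6378137 m, b = 6356752.314 m) gives φ = 6.96979965°, h = 2917.879 m.

lat 6.9698°, lon 5.3560°, h 2917.9 m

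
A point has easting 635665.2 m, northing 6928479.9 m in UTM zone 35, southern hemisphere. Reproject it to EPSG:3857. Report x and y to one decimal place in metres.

x 3158879.8 m, y -3218912.4 m

Unproject from UTM 35S (λ₀ = 27°) → φ = -27.76130017°, λ = 28.37670037°.
Web Mercator (R = 6378137 m): x = 3158879.835 m, y = -3218912.398 m.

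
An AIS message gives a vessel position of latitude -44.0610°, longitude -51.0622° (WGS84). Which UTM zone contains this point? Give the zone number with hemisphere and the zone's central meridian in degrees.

Zone 22S, central meridian -51°

UTM zone = ⌊(λ + 180)/6⌋ + 1; -51.0622° ∈ [-54°, -48°) → zone 22.
Hemisphere: S (φ < 0).
Central meridian λ₀ = 6×22 − 183 = -51°.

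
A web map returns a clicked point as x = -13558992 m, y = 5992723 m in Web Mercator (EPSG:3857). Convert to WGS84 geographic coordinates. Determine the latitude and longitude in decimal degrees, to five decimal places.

lat 47.30940°, lon -121.80250°

R = 6378137 m. λ = x/R = -121.80249751°.
φ = 2·arctan(exp(y/R)) − 90° = 2·arctan(2.55889) − 90° = 47.30939960°.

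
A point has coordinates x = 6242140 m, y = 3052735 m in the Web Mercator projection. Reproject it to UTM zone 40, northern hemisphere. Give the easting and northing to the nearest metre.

Web Mercator inverse (R = 6378137 m) → φ = 26.43240120°, λ = 56.07409768°.
UTM 40N forward: E = 407677.270 m, N = 2923903.057 m.

E 407677 m, N 2923903 m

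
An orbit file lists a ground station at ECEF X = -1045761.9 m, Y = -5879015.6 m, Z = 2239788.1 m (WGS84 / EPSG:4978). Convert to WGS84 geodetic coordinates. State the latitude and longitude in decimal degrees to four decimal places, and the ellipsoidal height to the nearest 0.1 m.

λ = atan2(Y, X) = -100.08629996°; p = √(X²+Y²) = 5971301.6 m.
Bowring's method on WGS84 (a = 6378137 m, b = 6356752.314 m) gives φ = 20.68750027°, h = 2058.282 m.

lat 20.6875°, lon -100.0863°, h 2058.3 m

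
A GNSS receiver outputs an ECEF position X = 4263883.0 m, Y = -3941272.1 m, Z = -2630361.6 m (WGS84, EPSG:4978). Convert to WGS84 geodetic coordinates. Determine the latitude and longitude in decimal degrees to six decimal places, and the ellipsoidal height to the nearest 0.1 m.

λ = atan2(Y, X) = -42.74840005°; p = √(X²+Y²) = 5806403.7 m.
Bowring's method on WGS84 (a = 6378137 m, b = 6356752.314 m) gives φ = -24.51600024°, h = -68.648 m.

lat -24.516000°, lon -42.748400°, h -68.6 m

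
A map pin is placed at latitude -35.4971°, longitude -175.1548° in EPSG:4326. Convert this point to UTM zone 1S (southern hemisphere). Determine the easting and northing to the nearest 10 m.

E 667360 m, N 6070260 m

Zone 1 central meridian λ₀ = 6×1 − 183 = -177°; Δλ = +1.8452°.
Transverse Mercator on WGS84 with k₀ = 0.9996 gives E = 667362.426 m, N = 6070263.004 m.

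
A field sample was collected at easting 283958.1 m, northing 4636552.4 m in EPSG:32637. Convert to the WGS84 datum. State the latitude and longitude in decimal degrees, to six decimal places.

Zone 37N: λ₀ = 39°, k₀ = 0.9996, false easting 500000 m.
Meridian distance M = (N − FN)/k₀ = 4638407.8 m.
Inverse transverse Mercator on WGS84 gives φ = 41.85139998°, λ = 36.39749962°.

lat 41.851400°, lon 36.397500°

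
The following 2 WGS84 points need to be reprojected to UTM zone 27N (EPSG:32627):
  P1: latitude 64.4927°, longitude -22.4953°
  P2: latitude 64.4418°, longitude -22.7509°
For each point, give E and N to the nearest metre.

P1: E 428157 m, N 7152765 m; P2: E 415723 m, N 7147408 m

UTM zone 27N: λ₀ = -21°, k₀ = 0.9996.
P1 (64.4927°, -22.4953°) → (428157.330, 7152765.112) m.
P2 (64.4418°, -22.7509°) → (415722.676, 7147408.489) m.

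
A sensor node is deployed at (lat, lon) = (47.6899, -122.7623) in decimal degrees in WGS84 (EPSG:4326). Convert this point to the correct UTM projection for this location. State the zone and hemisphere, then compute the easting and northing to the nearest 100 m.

Longitude -122.7623° lies in the 6° band [-126°, -120°), giving zone 10; latitude is north of the equator, so 10N.
Zone 10 central meridian λ₀ = 6×10 − 183 = -123°; Δλ = +0.2377°.
Transverse Mercator on WGS84 with k₀ = 0.9996 gives E = 517837.345 m, N = 5281862.195 m.

Zone 10N: E 517800 m, N 5281900 m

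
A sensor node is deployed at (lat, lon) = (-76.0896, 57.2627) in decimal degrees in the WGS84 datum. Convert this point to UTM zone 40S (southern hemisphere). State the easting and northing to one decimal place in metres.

E 507049.7 m, N 1554801.0 m

Zone 40 central meridian λ₀ = 6×40 − 183 = 57°; Δλ = +0.2627°.
Transverse Mercator on WGS84 with k₀ = 0.9996 gives E = 507049.727 m, N = 1554801.045 m.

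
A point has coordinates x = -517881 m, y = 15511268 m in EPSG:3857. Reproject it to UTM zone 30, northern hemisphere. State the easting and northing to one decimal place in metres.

Web Mercator inverse (R = 6378137 m) → φ = 79.95710047°, λ = -4.65220418°.
UTM 30N forward: E = 467839.037 m, N = 8877254.211 m.

E 467839.0 m, N 8877254.2 m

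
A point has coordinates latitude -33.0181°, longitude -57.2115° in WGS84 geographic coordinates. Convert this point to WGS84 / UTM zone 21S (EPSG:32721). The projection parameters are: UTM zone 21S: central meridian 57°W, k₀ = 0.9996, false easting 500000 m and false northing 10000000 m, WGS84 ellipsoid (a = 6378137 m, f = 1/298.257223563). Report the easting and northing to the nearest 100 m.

Zone 21 central meridian λ₀ = 6×21 − 183 = -57°; Δλ = -0.2115°.
Transverse Mercator on WGS84 with k₀ = 0.9996 gives E = 480246.568 m, N = 6346686.619 m.

E 480200 m, N 6346700 m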